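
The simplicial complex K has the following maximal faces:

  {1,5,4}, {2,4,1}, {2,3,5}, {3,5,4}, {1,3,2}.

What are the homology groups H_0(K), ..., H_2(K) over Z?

H_0 ≅ Z,  H_1 ≅ Z,  H_2 = 0.

K has 5 vertices, 10 edges, 5 triangles.
rank ∂_0 = 0, rank ∂_1 = 4 ⇒ b_0 = 5 − 0 − 4 = 1; all invariant factors of ∂_1 are 1 so no torsion. So H_0 ≅ Z.
rank ∂_1 = 4, rank ∂_2 = 5 ⇒ b_1 = 10 − 4 − 5 = 1; all invariant factors of ∂_2 are 1 so no torsion. So H_1 ≅ Z.
rank ∂_2 = 5, rank ∂_3 = 0 ⇒ b_2 = 5 − 5 − 0 = 0. So H_2 ≅ 0.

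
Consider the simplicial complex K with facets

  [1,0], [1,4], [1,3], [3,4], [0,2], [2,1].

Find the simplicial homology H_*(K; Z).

Order the vertices as 0 < 1 < 2 < 3 < 4. Listing each simplex with vertices in this order, K has dimension 1 with simplices:

  0-simplices (5): [0], [1], [2], [3], [4]
  1-simplices (6): [0,1], [0,2], [1,2], [1,3], [1,4], [3,4]

giving chain groups C_0 ≅ Z^5, C_1 ≅ Z^6.

∂_1: C_1 → C_0 is given by ∂[p,q] = [q] − [p].
The resulting 5×6 matrix has rank 4, and its Smith normal form has invariant factors (1,1,1,1).

From H_k ≅ ker(∂_k) / im(∂_{k+1}) we obtain:

  H_0: rank C_0 − rank ∂_1 = 5 − 4 = 1, and the invariant factors of ∂_1 are all 1, so H_0 ≅ Z.
  H_1: rank ker ∂_1 − rank ∂_2 = (6 − 4) − 0 = 2, and there is no ∂_2, so H_1 ≅ Z^2.

H_0 ≅ Z,  H_1 ≅ Z^2.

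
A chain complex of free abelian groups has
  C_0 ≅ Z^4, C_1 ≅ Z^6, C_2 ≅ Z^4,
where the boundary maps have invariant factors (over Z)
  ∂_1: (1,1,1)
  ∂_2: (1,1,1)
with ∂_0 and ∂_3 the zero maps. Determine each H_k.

H_0: b_0 = 4 − 0 − 3 = 1; torsion from ∂_1 factors > 1: none. So H_0 = Z.
H_1: b_1 = 6 − 3 − 3 = 0; torsion from ∂_2 factors > 1: none. So H_1 = 0.
H_2: b_2 = 4 − 3 − 0 = 1; torsion from ∂_3 factors > 1: none. So H_2 = Z.

H_0 = Z,  H_1 = 0,  H_2 = Z.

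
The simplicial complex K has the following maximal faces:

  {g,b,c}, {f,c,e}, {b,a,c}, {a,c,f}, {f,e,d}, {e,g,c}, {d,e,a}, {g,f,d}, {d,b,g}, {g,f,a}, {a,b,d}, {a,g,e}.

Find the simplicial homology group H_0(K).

H_0 = Z.

Fix the vertex order a < b < c < d < e < f < g and write every simplex with vertices in increasing order. Then dim K = 2 and the simplices of K are:

  0-simplices (7): a, b, c, d, e, f, g
  1-simplices (18): ab, ac, ad, ae, af, ag, bc, bd, bg, ce, cf, cg, de, df, dg, ef, eg, fg
  2-simplices (12): abc, abd, acf, ade, aeg, afg, bcg, bdg, cef, ceg, def, dfg

so the chain groups are C_0 ≅ Z^7, C_1 ≅ Z^18, C_2 ≅ Z^12.

Boundary ∂_1: C_1 → C_0 sends each edge [p,q] (with p < q) to q − p.
The 7×18 boundary matrix has rank 6 and Smith normal form diag(1,1,1,1,1,1).

∂_2: C_2 → C_1 maps a triangle to the signed sum of its edges. For instance
  ∂ade = de − ae + ad,
  ∂acf = cf − af + ac.
The resulting 18×12 matrix has rank 12, and its Smith normal form has invariant factors (1,1,1,1,1,1,1,1,1,1,1,2).

Computing H_k = (kernel of ∂_k) / (image of ∂_{k+1}):

  H_0: rank C_0 − rank ∂_1 = 7 − 6 = 1, and the invariant factors of ∂_1 are all 1, so H_0 = Z.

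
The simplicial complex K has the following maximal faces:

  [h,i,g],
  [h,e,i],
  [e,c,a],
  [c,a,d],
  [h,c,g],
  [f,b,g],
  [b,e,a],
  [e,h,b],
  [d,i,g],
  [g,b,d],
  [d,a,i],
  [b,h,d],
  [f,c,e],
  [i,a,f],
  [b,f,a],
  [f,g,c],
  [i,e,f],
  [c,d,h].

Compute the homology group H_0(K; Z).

Take the total order a < b < c < d < e < f < g < h < i on the vertex set. Then K (dimension 2) consists of the simplices:

  0-simplices (9): a, b, c, d, e, f, g, h, i
  1-simplices (27): ab, ac, ad, ae, af, ai, bd, be, bf, bg, bh, cd, ce, cf, cg, ch, dg, dh, di, ef, eh, ei, fg, fi, gh, gi, hi
  2-simplices (18): abe, abf, acd, ace, adi, afi, bdg, bdh, beh, bfg, cdh, cef, cfg, cgh, dgi, efi, ehi, ghi

giving chain groups C_0 ≅ Z^9, C_1 ≅ Z^27, C_2 ≅ Z^18.

∂_1: C_1 → C_0 is given by ∂[p,q] = [q] − [p]. For instance
  ∂bd = d − b.
The 9×27 boundary matrix has rank 8 and Smith normal form diag(1,1,1,1,1,1,1,1).

Boundary ∂_2: C_2 → C_1 sends each 2-simplex [p,q,r] to [q,r] − [p,r] + [p,q]. For instance
  ∂bdg = dg − bg + bd,
  ∂acd = cd − ad + ac.
The resulting 27×18 matrix has rank 18, and its Smith normal form has invariant factors (1,1,1,1,1,1,1,1,1,1,1,1,1,1,1,1,1,2).

Computing H_k = (kernel of ∂_k) / (image of ∂_{k+1}):

  H_0: rank C_0 − rank ∂_1 = 9 − 8 = 1, and the invariant factors of ∂_1 are all 1, so H_0 ≅ Z.

(K is a triangulation of the Klein bottle.)

H_0 = Z.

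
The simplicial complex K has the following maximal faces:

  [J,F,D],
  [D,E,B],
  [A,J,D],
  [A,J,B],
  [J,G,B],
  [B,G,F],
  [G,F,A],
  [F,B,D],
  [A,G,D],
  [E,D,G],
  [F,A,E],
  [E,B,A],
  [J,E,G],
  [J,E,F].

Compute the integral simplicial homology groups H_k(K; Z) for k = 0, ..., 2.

We work with the vertex ordering A < B < D < E < F < G < J. The simplices of K, each written with vertices in increasing order, are:

  0-simplices (7): A, B, D, E, F, G, J
  1-simplices (21): AB, AD, AE, AF, AG, AJ, BD, BE, BF, BG, BJ, DE, DF, DG, DJ, EF, EG, EJ, FG, FJ, GJ
  2-simplices (14): ABE, ABJ, ADG, ADJ, AEF, AFG, BDE, BDF, BFG, BGJ, DEG, DFJ, EFJ, EGJ

so the chain groups are C_0 ≅ Z^7, C_1 ≅ Z^21, C_2 ≅ Z^14.

∂_1: C_1 → C_0 is given by ∂[p,q] = [q] − [p]. For instance
  ∂AB = B − A.
The resulting 7×21 matrix has rank 6, and its Smith normal form has invariant factors (1,1,1,1,1,1).

∂_2: C_2 → C_1 sends each 2-simplex [p,q,r] to [q,r] − [p,r] + [p,q]. For instance
  ∂BFG = FG − BG + BF,
  ∂EGJ = GJ − EJ + EG.
The resulting 21×14 matrix has rank 13, and its Smith normal form has invariant factors (1,1,1,1,1,1,1,1,1,1,1,1,1).

Now H_k = ker ∂_k / im ∂_{k+1}, so:

  H_0: rank C_0 − rank ∂_1 = 7 − 6 = 1, and the invariant factors of ∂_1 are all 1, so H_0 = Z.
  H_1: rank ker ∂_1 − rank ∂_2 = (21 − 6) − 13 = 2, and the invariant factors of ∂_2 are all 1, so H_1 = Z^2.
  H_2: rank ker ∂_2 − rank ∂_3 = (14 − 13) − 0 = 1, and there is no ∂_3, so H_2 = Z.

H_0 = Z,  H_1 = Z^2,  H_2 = Z.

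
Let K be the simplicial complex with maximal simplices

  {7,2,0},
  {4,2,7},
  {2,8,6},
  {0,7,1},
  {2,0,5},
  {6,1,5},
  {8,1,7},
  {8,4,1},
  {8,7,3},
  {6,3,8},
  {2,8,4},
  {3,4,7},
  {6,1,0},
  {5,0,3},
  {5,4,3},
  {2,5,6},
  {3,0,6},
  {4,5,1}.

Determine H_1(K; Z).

We work with the vertex ordering 0 < 1 < 2 < 3 < 4 < 5 < 6 < 7 < 8. The simplices of K, each written with vertices in increasing order, are:

  0-simplices (9): [0], [1], [2], [3], [4], [5], [6], [7], [8]
  1-simplices (27): (27 of them)
  2-simplices (18): [0,1,6], [0,1,7], [0,2,5], [0,2,7], [0,3,5], [0,3,6], [1,4,5], [1,4,8], [1,5,6], [1,7,8], [2,4,7], [2,4,8], [2,5,6], [2,6,8], [3,4,5], [3,4,7], [3,6,8], [3,7,8]

Hence C_0 ≅ Z^9, C_1 ≅ Z^27, C_2 ≅ Z^18.

The boundary map ∂_1: C_1 → C_0 is given by ∂[p,q] = [q] − [p].
As a 9×27 matrix over Z this has rank 8, with invariant factors (1,1,1,1,1,1,1,1).

Boundary ∂_2: C_2 → C_1 maps a triangle to the signed sum of its edges. For instance
  ∂[1,5,6] = [5,6] − [1,6] + [1,5],
  ∂[3,4,7] = [4,7] − [3,7] + [3,4].
The resulting 27×18 matrix has rank 18, and its Smith normal form has invariant factors (1,1,1,1,1,1,1,1,1,1,1,1,1,1,1,1,1,2).

Now H_k = ker ∂_k / im ∂_{k+1}, so:

  H_1: rank ker ∂_1 − rank ∂_2 = (27 − 8) − 18 = 1, and ∂_2 has invariant factor 2 > 1, so H_1 = Z ⊕ Z/2.

H_1 ≅ Z ⊕ Z/2.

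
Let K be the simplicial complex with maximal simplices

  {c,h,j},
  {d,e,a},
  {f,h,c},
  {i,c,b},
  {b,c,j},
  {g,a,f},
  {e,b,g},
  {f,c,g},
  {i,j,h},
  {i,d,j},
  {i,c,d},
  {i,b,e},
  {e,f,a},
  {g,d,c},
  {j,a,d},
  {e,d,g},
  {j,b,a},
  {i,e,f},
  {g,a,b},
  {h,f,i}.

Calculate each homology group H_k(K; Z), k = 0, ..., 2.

K has 10 vertices, 30 edges, 20 triangles.
rank ∂_0 = 0, rank ∂_1 = 9 ⇒ b_0 = 10 − 0 − 9 = 1; all invariant factors of ∂_1 are 1 so no torsion. So H_0 = Z.
rank ∂_1 = 9, rank ∂_2 = 20 ⇒ b_1 = 30 − 9 − 20 = 1; ∂_2 has invariant factor(s) [2] giving torsion. So H_1 = Z ⊕ Z/2.
rank ∂_2 = 20, rank ∂_3 = 0 ⇒ b_2 = 20 − 20 − 0 = 0. So H_2 = 0.

H_0 = Z,  H_1 = Z ⊕ Z/2,  H_2 = 0.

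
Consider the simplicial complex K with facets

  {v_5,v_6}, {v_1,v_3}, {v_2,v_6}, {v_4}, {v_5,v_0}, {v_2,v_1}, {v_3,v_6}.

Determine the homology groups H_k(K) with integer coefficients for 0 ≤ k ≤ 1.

H_0 = Z^2,  H_1 = Z.

Order the vertices as v_0 < v_1 < v_2 < v_3 < v_4 < v_5 < v_6. Listing each simplex with vertices in this order, K has dimension 1 with simplices:

  0-simplices (7): [v_0], [v_1], [v_2], [v_3], [v_4], [v_5], [v_6]
  1-simplices (6): [v_0,v_5], [v_1,v_2], [v_1,v_3], [v_2,v_6], [v_3,v_6], [v_5,v_6]

giving chain groups C_0 ≅ Z^7, C_1 ≅ Z^6.

Boundary ∂_1: C_1 → C_0 sends each edge [p,q] (with p < q) to q − p. For instance
  ∂[v_5,v_6] = [v_6] − [v_5].
As a 7×6 matrix over Z this has rank 5, with invariant factors (1,1,1,1,1).

Computing H_k = (kernel of ∂_k) / (image of ∂_{k+1}):

  H_0: rank C_0 − rank ∂_1 = 7 − 5 = 2, and the invariant factors of ∂_1 are all 1, so H_0 = Z^2.
  H_1: rank ker ∂_1 − rank ∂_2 = (6 − 5) − 0 = 1, and there is no ∂_2, so H_1 = Z.

As a check, the Euler characteristic is 7 − 6 = 1, which agrees with 2 − 1 = 1.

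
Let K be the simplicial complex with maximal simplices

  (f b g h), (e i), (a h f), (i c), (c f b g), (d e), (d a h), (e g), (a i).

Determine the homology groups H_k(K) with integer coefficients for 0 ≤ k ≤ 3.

Take the total order a < b < c < d < e < f < g < h < i on the vertex set. Then K (dimension 3) consists of the simplices:

  0-simplices (9): a, b, c, d, e, f, g, h, i
  1-simplices (18): ad, af, ah, ai, bc, bf, bg, bh, cf, cg, ci, de, dh, eg, ei, fg, fh, gh
  2-simplices (9): adh, afh, bcf, bcg, bfg, bfh, bgh, cfg, fgh
  3-simplices (2): bcfg, bfgh

Hence C_0 ≅ Z^9, C_1 ≅ Z^18, C_2 ≅ Z^9, C_3 ≅ Z^2.

The boundary map ∂_1: C_1 → C_0 maps an edge to its endpoints' difference, ∂[p,q] = q − p. For instance
  ∂dh = h − d.
The resulting 9×18 matrix has rank 8, and its Smith normal form has invariant factors (1,1,1,1,1,1,1,1).

∂_2: C_2 → C_1 acts by ∂[p,q,r] = [q,r] − [p,r] + [p,q]. For instance
  ∂fgh = gh − fh + fg,
  ∂bcf = cf − bf + bc.
The 18×9 boundary matrix has rank 7 and Smith normal form diag(1,1,1,1,1,1,1).

The boundary map ∂_3: C_3 → C_2 sends each 3-simplex σ to the alternating sum Σ_i (−1)^i (σ with its i-th vertex removed). For instance
  ∂bcfg = cfg − bfg + bcg − bcf,
  ∂bfgh = fgh − bgh + bfh − bfg.
This gives a 9×2 integer matrix of rank 2; reducing to Smith normal form yields diagonal entries (1,1).

Now H_k = ker ∂_k / im ∂_{k+1}, so:

  H_0: rank C_0 − rank ∂_1 = 9 − 8 = 1, and the invariant factors of ∂_1 are all 1, so H_0 = Z.
  H_1: rank ker ∂_1 − rank ∂_2 = (18 − 8) − 7 = 3, and the invariant factors of ∂_2 are all 1, so H_1 = Z^3.
  H_2: rank ker ∂_2 − rank ∂_3 = (9 − 7) − 2 = 0, and the invariant factors of ∂_3 are all 1, so H_2 = 0.
  H_3: rank ker ∂_3 − rank ∂_4 = (2 − 2) − 0 = 0, and there is no ∂_4, so H_3 = 0.

H_0 = Z,  H_1 = Z^3,  H_2 = 0,  H_3 = 0.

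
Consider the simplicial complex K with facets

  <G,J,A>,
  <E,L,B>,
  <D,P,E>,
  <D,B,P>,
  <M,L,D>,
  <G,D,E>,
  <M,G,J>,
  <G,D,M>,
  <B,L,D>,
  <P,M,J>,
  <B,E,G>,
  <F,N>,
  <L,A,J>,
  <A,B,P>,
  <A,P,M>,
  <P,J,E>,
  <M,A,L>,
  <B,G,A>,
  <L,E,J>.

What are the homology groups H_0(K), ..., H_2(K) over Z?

H_0 ≅ Z^2,  H_1 ≅ Z ⊕ Z/2,  H_2 = 0.

Fix the vertex order A < B < D < E < F < G < J < L < M < N < P and write every simplex with vertices in increasing order. Then dim K = 2 and the simplices of K are:

  0-simplices (11): A, B, D, E, F, G, J, L, M, N, P
  1-simplices (28): AB, AG, AJ, AL, AM, AP, BD, BE, BG, BL, BP, DE, DG, DL, DM, DP, EG, EJ, EL, EP, FN, GJ, GM, JL, JM, JP, LM, MP
  2-simplices (18): ABG, ABP, AGJ, AJL, ALM, AMP, BDL, BDP, BEG, BEL, DEG, DEP, DGM, DLM, EJL, EJP, GJM, JMP

Hence C_0 ≅ Z^11, C_1 ≅ Z^28, C_2 ≅ Z^18.

∂_1: C_1 → C_0 sends each edge [p,q] (with p < q) to q − p.
The 11×28 boundary matrix has rank 9 and Smith normal form diag(1,1,1,1,1,1,1,1,1).

The boundary map ∂_2: C_2 → C_1 sends each 2-simplex [p,q,r] to [q,r] − [p,r] + [p,q]. For instance
  ∂BEG = EG − BG + BE,
  ∂ALM = LM − AM + AL.
The resulting 28×18 matrix has rank 18, and its Smith normal form has invariant factors (1,1,1,1,1,1,1,1,1,1,1,1,1,1,1,1,1,2).

Now H_k = ker ∂_k / im ∂_{k+1}, so:

  H_0: rank C_0 − rank ∂_1 = 11 − 9 = 2, and the invariant factors of ∂_1 are all 1, so H_0 = Z^2.
  H_1: rank ker ∂_1 − rank ∂_2 = (28 − 9) − 18 = 1, and ∂_2 has invariant factor 2 > 1, so H_1 = Z ⊕ Z/2.
  H_2: rank ker ∂_2 − rank ∂_3 = (18 − 18) − 0 = 0, and there is no ∂_3, so H_2 = 0.

As a check, the Euler characteristic is 11 − 28 + 18 = 1, which agrees with 2 − 1 + 0 = 1.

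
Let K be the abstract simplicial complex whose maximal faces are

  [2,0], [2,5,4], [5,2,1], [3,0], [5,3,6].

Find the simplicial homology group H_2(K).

H_2 = 0.

Take the total order 0 < 1 < 2 < 3 < 4 < 5 < 6 on the vertex set. Then K (dimension 2) consists of the simplices:

  0-simplices (7): [0], [1], [2], [3], [4], [5], [6]
  1-simplices (10): [0,2], [0,3], [1,2], [1,5], [2,4], [2,5], [3,5], [3,6], [4,5], [5,6]
  2-simplices (3): [1,2,5], [2,4,5], [3,5,6]

so the chain groups are C_0 ≅ Z^7, C_1 ≅ Z^10, C_2 ≅ Z^3.

∂_1: C_1 → C_0 maps an edge to its endpoints' difference, ∂[p,q] = q − p. For instance
  ∂[3,5] = [5] − [3].
The resulting 7×10 matrix has rank 6, and its Smith normal form has invariant factors (1,1,1,1,1,1).

∂_2: C_2 → C_1 acts by ∂[p,q,r] = [q,r] − [p,r] + [p,q]. For instance
  ∂[2,4,5] = [4,5] − [2,5] + [2,4],
  ∂[3,5,6] = [5,6] − [3,6] + [3,5].
The 10×3 boundary matrix has rank 3 and Smith normal form diag(1,1,1).

Now H_k = ker ∂_k / im ∂_{k+1}, so:

  H_2: rank ker ∂_2 − rank ∂_3 = (3 − 3) − 0 = 0, and there is no ∂_3, so H_2 = 0.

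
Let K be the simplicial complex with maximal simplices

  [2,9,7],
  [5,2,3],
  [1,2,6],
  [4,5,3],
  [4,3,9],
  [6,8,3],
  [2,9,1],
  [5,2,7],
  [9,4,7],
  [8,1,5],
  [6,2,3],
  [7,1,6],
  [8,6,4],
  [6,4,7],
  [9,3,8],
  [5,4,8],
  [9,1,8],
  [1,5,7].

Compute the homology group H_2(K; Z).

Order the vertices as 1 < 2 < 3 < 4 < 5 < 6 < 7 < 8 < 9. Listing each simplex with vertices in this order, K has dimension 2 with simplices:

  0-simplices (9): [1], [2], [3], [4], [5], [6], [7], [8], [9]
  1-simplices (27): (27 of them)
  2-simplices (18): [1,2,6], [1,2,9], [1,5,7], [1,5,8], [1,6,7], [1,8,9], [2,3,5], [2,3,6], [2,5,7], [2,7,9], [3,4,5], [3,4,9], [3,6,8], [3,8,9], [4,5,8], [4,6,7], [4,6,8], [4,7,9]

so the chain groups are C_0 ≅ Z^9, C_1 ≅ Z^27, C_2 ≅ Z^18.

Boundary ∂_1: C_1 → C_0 sends each edge [p,q] (with p < q) to q − p. For instance
  ∂[5,7] = [7] − [5].
The resulting 9×27 matrix has rank 8, and its Smith normal form has invariant factors (1,1,1,1,1,1,1,1).

∂_2: C_2 → C_1 acts by ∂[p,q,r] = [q,r] − [p,r] + [p,q]. For instance
  ∂[1,8,9] = [8,9] − [1,9] + [1,8],
  ∂[2,3,6] = [3,6] − [2,6] + [2,3].
The 27×18 boundary matrix has rank 18 and Smith normal form diag(1,1,1,1,1,1,1,1,1,1,1,1,1,1,1,1,1,2).

From H_k ≅ ker(∂_k) / im(∂_{k+1}) we obtain:

  H_2: rank ker ∂_2 − rank ∂_3 = (18 − 18) − 0 = 0, and there is no ∂_3, so H_2 = 0.

H_2 = 0.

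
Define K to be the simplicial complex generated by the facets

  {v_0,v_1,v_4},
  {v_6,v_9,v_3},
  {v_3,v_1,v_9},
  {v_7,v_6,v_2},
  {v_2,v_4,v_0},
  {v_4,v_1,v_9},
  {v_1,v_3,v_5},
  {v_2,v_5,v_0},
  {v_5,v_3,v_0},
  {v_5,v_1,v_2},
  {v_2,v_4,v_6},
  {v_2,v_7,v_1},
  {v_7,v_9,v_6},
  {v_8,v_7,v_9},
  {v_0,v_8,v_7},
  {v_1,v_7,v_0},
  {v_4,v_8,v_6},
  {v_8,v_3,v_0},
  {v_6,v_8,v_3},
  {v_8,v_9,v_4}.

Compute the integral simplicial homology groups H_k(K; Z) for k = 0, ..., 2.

H_0 = Z,  H_1 = Z × Z/2,  H_2 = 0.

We work with the vertex ordering v_0 < v_1 < v_2 < v_3 < v_4 < v_5 < v_6 < v_7 < v_8 < v_9. The simplices of K, each written with vertices in increasing order, are:

  0-simplices (10): [v_0], [v_1], [v_2], [v_3], [v_4], [v_5], [v_6], [v_7], [v_8], [v_9]
  1-simplices (30): (30 of them)
  2-simplices (20): (20 of them)

Hence C_0 ≅ Z^10, C_1 ≅ Z^30, C_2 ≅ Z^20.

The boundary map ∂_1: C_1 → C_0 sends each edge [p,q] (with p < q) to q − p. For instance
  ∂[v_3,v_6] = [v_6] − [v_3].
The 10×30 boundary matrix has rank 9 and Smith normal form diag(1,1,1,1,1,1,1,1,1).

∂_2: C_2 → C_1 sends each 2-simplex [p,q,r] to [q,r] − [p,r] + [p,q]. For instance
  ∂[v_1,v_3,v_9] = [v_3,v_9] − [v_1,v_9] + [v_1,v_3],
  ∂[v_0,v_1,v_4] = [v_1,v_4] − [v_0,v_4] + [v_0,v_1].
As a 30×20 matrix over Z this has rank 20, with invariant factors (1,1,1,1,1,1,1,1,1,1,1,1,1,1,1,1,1,1,1,2).

Computing H_k = (kernel of ∂_k) / (image of ∂_{k+1}):

  H_0: rank C_0 − rank ∂_1 = 10 − 9 = 1, and the invariant factors of ∂_1 are all 1, so H_0 ≅ Z.
  H_1: rank ker ∂_1 − rank ∂_2 = (30 − 9) − 20 = 1, and ∂_2 has invariant factor 2 > 1, so H_1 ≅ Z × Z/2.
  H_2: rank ker ∂_2 − rank ∂_3 = (20 − 20) − 0 = 0, and there is no ∂_3, so H_2 ≅ 0.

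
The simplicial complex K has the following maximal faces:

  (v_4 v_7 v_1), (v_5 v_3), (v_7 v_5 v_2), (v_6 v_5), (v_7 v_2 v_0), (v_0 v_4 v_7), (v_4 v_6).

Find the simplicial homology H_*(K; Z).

Take the total order v_0 < v_1 < v_2 < v_3 < v_4 < v_5 < v_6 < v_7 on the vertex set. Then K (dimension 2) consists of the simplices:

  0-simplices (8): [v_0], [v_1], [v_2], [v_3], [v_4], [v_5], [v_6], [v_7]
  1-simplices (12): [v_0,v_2], [v_0,v_4], [v_0,v_7], [v_1,v_4], [v_1,v_7], [v_2,v_5], [v_2,v_7], [v_3,v_5], [v_4,v_6], [v_4,v_7], [v_5,v_6], [v_5,v_7]
  2-simplices (4): [v_0,v_2,v_7], [v_0,v_4,v_7], [v_1,v_4,v_7], [v_2,v_5,v_7]

so the chain groups are C_0 ≅ Z^8, C_1 ≅ Z^12, C_2 ≅ Z^4.

Boundary ∂_1: C_1 → C_0 maps an edge to its endpoints' difference, ∂[p,q] = q − p. For instance
  ∂[v_5,v_7] = [v_7] − [v_5].
The resulting 8×12 matrix has rank 7, and its Smith normal form has invariant factors (1,1,1,1,1,1,1).

The boundary map ∂_2: C_2 → C_1 maps a triangle to the signed sum of its edges. For instance
  ∂[v_2,v_5,v_7] = [v_5,v_7] − [v_2,v_7] + [v_2,v_5],
  ∂[v_0,v_2,v_7] = [v_2,v_7] − [v_0,v_7] + [v_0,v_2].
As a 12×4 matrix over Z this has rank 4, with invariant factors (1,1,1,1).

Reading off H_k = ker ∂_k / im ∂_{k+1}:

  H_0: rank C_0 − rank ∂_1 = 8 − 7 = 1, and the invariant factors of ∂_1 are all 1, so H_0 ≅ Z.
  H_1: rank ker ∂_1 − rank ∂_2 = (12 − 7) − 4 = 1, and the invariant factors of ∂_2 are all 1, so H_1 ≅ Z.
  H_2: rank ker ∂_2 − rank ∂_3 = (4 − 4) − 0 = 0, and there is no ∂_3, so H_2 ≅ 0.

H_0 = Z,  H_1 = Z,  H_2 = 0.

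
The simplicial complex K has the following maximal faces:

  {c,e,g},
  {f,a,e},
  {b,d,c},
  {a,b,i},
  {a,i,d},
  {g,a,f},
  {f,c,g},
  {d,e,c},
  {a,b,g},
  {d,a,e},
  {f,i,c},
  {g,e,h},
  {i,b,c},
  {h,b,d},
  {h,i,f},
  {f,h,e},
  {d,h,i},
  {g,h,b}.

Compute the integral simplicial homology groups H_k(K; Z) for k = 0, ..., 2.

H_0 = Z,  H_1 = Z ⊕ Z/2,  H_2 = 0.

Fix the vertex order a < b < c < d < e < f < g < h < i and write every simplex with vertices in increasing order. Then dim K = 2 and the simplices of K are:

  0-simplices (9): a, b, c, d, e, f, g, h, i
  1-simplices (27): ab, ad, ae, af, ag, ai, bc, bd, bg, bh, bi, cd, ce, cf, cg, ci, de, dh, di, ef, eg, eh, fg, fh, fi, gh, hi
  2-simplices (18): abg, abi, ade, adi, aef, afg, bcd, bci, bdh, bgh, cde, ceg, cfg, cfi, dhi, efh, egh, fhi

so the chain groups are C_0 ≅ Z^9, C_1 ≅ Z^27, C_2 ≅ Z^18.

∂_1: C_1 → C_0 maps an edge to its endpoints' difference, ∂[p,q] = q − p. For instance
  ∂ci = i − c.
This gives a 9×27 integer matrix of rank 8; reducing to Smith normal form yields diagonal entries (1,1,1,1,1,1,1,1).

Boundary ∂_2: C_2 → C_1 maps a triangle to the signed sum of its edges. For instance
  ∂cfi = fi − ci + cf,
  ∂afg = fg − ag + af.
The 27×18 boundary matrix has rank 18 and Smith normal form diag(1,1,1,1,1,1,1,1,1,1,1,1,1,1,1,1,1,2).

Computing H_k = (kernel of ∂_k) / (image of ∂_{k+1}):

  H_0: rank C_0 − rank ∂_1 = 9 − 8 = 1, and the invariant factors of ∂_1 are all 1, so H_0 = Z.
  H_1: rank ker ∂_1 − rank ∂_2 = (27 − 8) − 18 = 1, and ∂_2 has invariant factor 2 > 1, so H_1 = Z ⊕ Z/2.
  H_2: rank ker ∂_2 − rank ∂_3 = (18 − 18) − 0 = 0, and there is no ∂_3, so H_2 = 0.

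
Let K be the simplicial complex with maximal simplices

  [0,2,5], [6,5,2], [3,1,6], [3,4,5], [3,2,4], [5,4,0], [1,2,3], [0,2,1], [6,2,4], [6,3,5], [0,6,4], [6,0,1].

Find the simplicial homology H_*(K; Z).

Order the vertices as 0 < 1 < 2 < 3 < 4 < 5 < 6. Listing each simplex with vertices in this order, K has dimension 2 with simplices:

  0-simplices (7): [0], [1], [2], [3], [4], [5], [6]
  1-simplices (18): [0,1], [0,2], [0,4], [0,5], [0,6], [1,2], [1,3], [1,6], [2,3], [2,4], [2,5], [2,6], [3,4], [3,5], [3,6], [4,5], [4,6], [5,6]
  2-simplices (12): [0,1,2], [0,1,6], [0,2,5], [0,4,5], [0,4,6], [1,2,3], [1,3,6], [2,3,4], [2,4,6], [2,5,6], [3,4,5], [3,5,6]

giving chain groups C_0 ≅ Z^7, C_1 ≅ Z^18, C_2 ≅ Z^12.

∂_1: C_1 → C_0 maps an edge to its endpoints' difference, ∂[p,q] = q − p.
This gives a 7×18 integer matrix of rank 6; reducing to Smith normal form yields diagonal entries (1,1,1,1,1,1).

∂_2: C_2 → C_1 maps a triangle to the signed sum of its edges. For instance
  ∂[3,5,6] = [5,6] − [3,6] + [3,5],
  ∂[0,4,5] = [4,5] − [0,5] + [0,4].
The 18×12 boundary matrix has rank 12 and Smith normal form diag(1,1,1,1,1,1,1,1,1,1,1,2).

From H_k ≅ ker(∂_k) / im(∂_{k+1}) we obtain:

  H_0: rank C_0 − rank ∂_1 = 7 − 6 = 1, and the invariant factors of ∂_1 are all 1, so H_0 = Z.
  H_1: rank ker ∂_1 − rank ∂_2 = (18 − 6) − 12 = 0, and ∂_2 has invariant factor 2 > 1, so H_1 = Z/2.
  H_2: rank ker ∂_2 − rank ∂_3 = (12 − 12) − 0 = 0, and there is no ∂_3, so H_2 = 0.

As a check, the Euler characteristic is 7 − 18 + 12 = 1, which agrees with 1 − 0 + 0 = 1.

H_0 = Z,  H_1 = Z/2,  H_2 = 0.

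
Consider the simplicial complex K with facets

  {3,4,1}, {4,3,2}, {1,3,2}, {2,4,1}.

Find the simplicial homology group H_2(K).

H_2 ≅ Z.

Order the vertices as 1 < 2 < 3 < 4. Listing each simplex with vertices in this order, K has dimension 2 with simplices:

  0-simplices (4): [1], [2], [3], [4]
  1-simplices (6): [1,2], [1,3], [1,4], [2,3], [2,4], [3,4]
  2-simplices (4): [1,2,3], [1,2,4], [1,3,4], [2,3,4]

giving chain groups C_0 ≅ Z^4, C_1 ≅ Z^6, C_2 ≅ Z^4.

∂_1: C_1 → C_0 maps an edge to its endpoints' difference, ∂[p,q] = q − p. For instance
  ∂[1,4] = [4] − [1].
This gives a 4×6 integer matrix of rank 3; reducing to Smith normal form yields diagonal entries (1,1,1).

∂_2: C_2 → C_1 maps a triangle to the signed sum of its edges. For instance
  ∂[1,3,4] = [3,4] − [1,4] + [1,3],
  ∂[2,3,4] = [3,4] − [2,4] + [2,3].
This gives a 6×4 integer matrix of rank 3; reducing to Smith normal form yields diagonal entries (1,1,1).

Computing H_k = (kernel of ∂_k) / (image of ∂_{k+1}):

  H_2: rank ker ∂_2 − rank ∂_3 = (4 − 3) − 0 = 1, and there is no ∂_3, so H_2 = Z.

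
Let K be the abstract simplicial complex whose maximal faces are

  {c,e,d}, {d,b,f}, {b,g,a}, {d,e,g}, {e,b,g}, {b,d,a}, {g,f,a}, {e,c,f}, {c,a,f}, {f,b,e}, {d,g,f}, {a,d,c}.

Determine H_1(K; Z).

Order the vertices as a < b < c < d < e < f < g. Listing each simplex with vertices in this order, K has dimension 2 with simplices:

  0-simplices (7): a, b, c, d, e, f, g
  1-simplices (18): ab, ac, ad, af, ag, bd, be, bf, bg, cd, ce, cf, de, df, dg, ef, eg, fg
  2-simplices (12): abd, abg, acd, acf, afg, bdf, bef, beg, cde, cef, deg, dfg

so the chain groups are C_0 ≅ Z^7, C_1 ≅ Z^18, C_2 ≅ Z^12.

The boundary map ∂_1: C_1 → C_0 is given by ∂[p,q] = [q] − [p]. For instance
  ∂cd = d − c.
This gives a 7×18 integer matrix of rank 6; reducing to Smith normal form yields diagonal entries (1,1,1,1,1,1).

∂_2: C_2 → C_1 sends each 2-simplex [p,q,r] to [q,r] − [p,r] + [p,q]. For instance
  ∂abd = bd − ad + ab,
  ∂acd = cd − ad + ac.
This gives a 18×12 integer matrix of rank 12; reducing to Smith normal form yields diagonal entries (1,1,1,1,1,1,1,1,1,1,1,2).

Now H_k = ker ∂_k / im ∂_{k+1}, so:

  H_1: rank ker ∂_1 − rank ∂_2 = (18 − 6) − 12 = 0, and ∂_2 has invariant factor 2 > 1, so H_1 = Z/2Z.

(K is a triangulation of the real projective plane RP^2.)

H_1 = Z/2Z.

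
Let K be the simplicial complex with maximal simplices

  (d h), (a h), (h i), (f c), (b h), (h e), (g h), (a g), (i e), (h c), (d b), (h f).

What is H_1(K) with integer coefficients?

We work with the vertex ordering a < b < c < d < e < f < g < h < i. The simplices of K, each written with vertices in increasing order, are:

  0-simplices (9): a, b, c, d, e, f, g, h, i
  1-simplices (12): ag, ah, bd, bh, cf, ch, dh, eh, ei, fh, gh, hi

so the chain groups are C_0 ≅ Z^9, C_1 ≅ Z^12.

Boundary ∂_1: C_1 → C_0 sends each edge [p,q] (with p < q) to q − p.
The resulting 9×12 matrix has rank 8, and its Smith normal form has invariant factors (1,1,1,1,1,1,1,1).

Now H_k = ker ∂_k / im ∂_{k+1}, so:

  H_1: rank ker ∂_1 − rank ∂_2 = (12 − 8) − 0 = 4, and there is no ∂_2, so H_1 ≅ Z^4.

H_1 = Z^4.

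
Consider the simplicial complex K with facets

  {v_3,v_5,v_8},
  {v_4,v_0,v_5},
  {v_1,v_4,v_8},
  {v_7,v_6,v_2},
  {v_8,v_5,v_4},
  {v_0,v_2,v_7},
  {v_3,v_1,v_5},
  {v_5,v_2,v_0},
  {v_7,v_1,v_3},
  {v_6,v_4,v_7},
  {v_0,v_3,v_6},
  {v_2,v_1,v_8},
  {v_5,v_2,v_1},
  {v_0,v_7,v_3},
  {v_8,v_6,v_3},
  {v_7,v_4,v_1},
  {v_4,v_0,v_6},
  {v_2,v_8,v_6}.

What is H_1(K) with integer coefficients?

H_1 ≅ Z ⊕ Z/2.

We work with the vertex ordering v_0 < v_1 < v_2 < v_3 < v_4 < v_5 < v_6 < v_7 < v_8. The simplices of K, each written with vertices in increasing order, are:

  0-simplices (9): [v_0], [v_1], [v_2], [v_3], [v_4], [v_5], [v_6], [v_7], [v_8]
  1-simplices (27): (27 of them)
  2-simplices (18): (18 of them)

Hence C_0 ≅ Z^9, C_1 ≅ Z^27, C_2 ≅ Z^18.

∂_1: C_1 → C_0 maps an edge to its endpoints' difference, ∂[p,q] = q − p. For instance
  ∂[v_0,v_7] = [v_7] − [v_0].
As a 9×27 matrix over Z this has rank 8, with invariant factors (1,1,1,1,1,1,1,1).

The boundary map ∂_2: C_2 → C_1 acts by ∂[p,q,r] = [q,r] − [p,r] + [p,q]. For instance
  ∂[v_4,v_5,v_8] = [v_5,v_8] − [v_4,v_8] + [v_4,v_5],
  ∂[v_0,v_2,v_7] = [v_2,v_7] − [v_0,v_7] + [v_0,v_2].
The resulting 27×18 matrix has rank 18, and its Smith normal form has invariant factors (1,1,1,1,1,1,1,1,1,1,1,1,1,1,1,1,1,2).

Now H_k = ker ∂_k / im ∂_{k+1}, so:

  H_1: rank ker ∂_1 − rank ∂_2 = (27 − 8) − 18 = 1, and ∂_2 has invariant factor 2 > 1, so H_1 = Z ⊕ Z/2.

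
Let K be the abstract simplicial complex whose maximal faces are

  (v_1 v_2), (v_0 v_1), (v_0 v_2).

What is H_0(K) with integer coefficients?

We work with the vertex ordering v_0 < v_1 < v_2. The simplices of K, each written with vertices in increasing order, are:

  0-simplices (3): [v_0], [v_1], [v_2]
  1-simplices (3): [v_0,v_1], [v_0,v_2], [v_1,v_2]

Hence C_0 ≅ Z^3, C_1 ≅ Z^3.

∂_1: C_1 → C_0 maps an edge to its endpoints' difference, ∂[p,q] = q − p.
As a 3×3 matrix over Z this has rank 2, with invariant factors (1,1).

Reading off H_k = ker ∂_k / im ∂_{k+1}:

  H_0: rank C_0 − rank ∂_1 = 3 − 2 = 1, and the invariant factors of ∂_1 are all 1, so H_0 = Z.

H_0 ≅ Z.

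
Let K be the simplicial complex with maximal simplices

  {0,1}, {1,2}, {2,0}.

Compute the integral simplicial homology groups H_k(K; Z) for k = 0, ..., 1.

H_0 = Z,  H_1 = Z.

Take the total order 0 < 1 < 2 on the vertex set. Then K (dimension 1) consists of the simplices:

  0-simplices (3): [0], [1], [2]
  1-simplices (3): [0,1], [0,2], [1,2]

so the chain groups are C_0 ≅ Z^3, C_1 ≅ Z^3.

Boundary ∂_1: C_1 → C_0 is given by ∂[p,q] = [q] − [p].
As a 3×3 matrix over Z this has rank 2, with invariant factors (1,1).

Computing H_k = (kernel of ∂_k) / (image of ∂_{k+1}):

  H_0: rank C_0 − rank ∂_1 = 3 − 2 = 1, and the invariant factors of ∂_1 are all 1, so H_0 = Z.
  H_1: rank ker ∂_1 − rank ∂_2 = (3 − 2) − 0 = 1, and there is no ∂_2, so H_1 = Z.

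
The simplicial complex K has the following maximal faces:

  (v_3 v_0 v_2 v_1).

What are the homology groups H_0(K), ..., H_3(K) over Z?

H_0 ≅ Z,  H_1 = 0,  H_2 = 0,  H_3 = 0.

Order the vertices as v_0 < v_1 < v_2 < v_3. Listing each simplex with vertices in this order, K has dimension 3 with simplices:

  0-simplices (4): [v_0], [v_1], [v_2], [v_3]
  1-simplices (6): [v_0,v_1], [v_0,v_2], [v_0,v_3], [v_1,v_2], [v_1,v_3], [v_2,v_3]
  2-simplices (4): [v_0,v_1,v_2], [v_0,v_1,v_3], [v_0,v_2,v_3], [v_1,v_2,v_3]
  3-simplices (1): [v_0,v_1,v_2,v_3]

giving chain groups C_0 ≅ Z^4, C_1 ≅ Z^6, C_2 ≅ Z^4, C_3 ≅ Z^1.

∂_1: C_1 → C_0 sends each edge [p,q] (with p < q) to q − p.
This gives a 4×6 integer matrix of rank 3; reducing to Smith normal form yields diagonal entries (1,1,1).

∂_2: C_2 → C_1 maps a triangle to the signed sum of its edges. For instance
  ∂[v_0,v_1,v_2] = [v_1,v_2] − [v_0,v_2] + [v_0,v_1],
  ∂[v_0,v_1,v_3] = [v_1,v_3] − [v_0,v_3] + [v_0,v_1].
The resulting 6×4 matrix has rank 3, and its Smith normal form has invariant factors (1,1,1).

∂_3: C_3 → C_2 sends each 3-simplex σ to the alternating sum Σ_i (−1)^i (σ with its i-th vertex removed). For instance
  ∂[v_0,v_1,v_2,v_3] = [v_1,v_2,v_3] − [v_0,v_2,v_3] + [v_0,v_1,v_3] − [v_0,v_1,v_2].
The resulting 4×1 matrix has rank 1, and its Smith normal form has invariant factors (1).

Reading off H_k = ker ∂_k / im ∂_{k+1}:

  H_0: rank C_0 − rank ∂_1 = 4 − 3 = 1, and the invariant factors of ∂_1 are all 1, so H_0 = Z.
  H_1: rank ker ∂_1 − rank ∂_2 = (6 − 3) − 3 = 0, and the invariant factors of ∂_2 are all 1, so H_1 = 0.
  H_2: rank ker ∂_2 − rank ∂_3 = (4 − 3) − 1 = 0, and the invariant factors of ∂_3 are all 1, so H_2 = 0.
  H_3: rank ker ∂_3 − rank ∂_4 = (1 − 1) − 0 = 0, and there is no ∂_4, so H_3 = 0.

As a check, the Euler characteristic is 4 − 6 + 4 − 1 = 1, which agrees with 1 − 0 + 0 − 0 = 1.
(K is a triangulation of the 3-simplex.)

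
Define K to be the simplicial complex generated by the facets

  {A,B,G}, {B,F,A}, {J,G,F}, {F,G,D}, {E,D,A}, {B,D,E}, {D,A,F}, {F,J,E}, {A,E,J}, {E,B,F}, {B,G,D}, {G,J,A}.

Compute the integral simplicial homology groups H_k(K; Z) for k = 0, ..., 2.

Fix the vertex order A < B < D < E < F < G < J and write every simplex with vertices in increasing order. Then dim K = 2 and the simplices of K are:

  0-simplices (7): A, B, D, E, F, G, J
  1-simplices (18): AB, AD, AE, AF, AG, AJ, BD, BE, BF, BG, DE, DF, DG, EF, EJ, FG, FJ, GJ
  2-simplices (12): ABF, ABG, ADE, ADF, AEJ, AGJ, BDE, BDG, BEF, DFG, EFJ, FGJ

Hence C_0 ≅ Z^7, C_1 ≅ Z^18, C_2 ≅ Z^12.

∂_1: C_1 → C_0 is given by ∂[p,q] = [q] − [p]. For instance
  ∂BF = F − B.
The 7×18 boundary matrix has rank 6 and Smith normal form diag(1,1,1,1,1,1).

∂_2: C_2 → C_1 acts by ∂[p,q,r] = [q,r] − [p,r] + [p,q]. For instance
  ∂DFG = FG − DG + DF,
  ∂ABG = BG − AG + AB.
The 18×12 boundary matrix has rank 12 and Smith normal form diag(1,1,1,1,1,1,1,1,1,1,1,2).

From H_k ≅ ker(∂_k) / im(∂_{k+1}) we obtain:

  H_0: rank C_0 − rank ∂_1 = 7 − 6 = 1, and the invariant factors of ∂_1 are all 1, so H_0 = Z.
  H_1: rank ker ∂_1 − rank ∂_2 = (18 − 6) − 12 = 0, and ∂_2 has invariant factor 2 > 1, so H_1 = Z/2.
  H_2: rank ker ∂_2 − rank ∂_3 = (12 − 12) − 0 = 0, and there is no ∂_3, so H_2 = 0.

As a check, the Euler characteristic is 7 − 18 + 12 = 1, which agrees with 1 − 0 + 0 = 1.

H_0 = Z,  H_1 = Z/2,  H_2 = 0.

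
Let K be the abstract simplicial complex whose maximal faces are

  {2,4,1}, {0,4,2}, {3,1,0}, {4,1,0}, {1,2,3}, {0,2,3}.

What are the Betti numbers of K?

b_0 = 1, b_1 = 0, b_2 = 1.

Order the vertices as 0 < 1 < 2 < 3 < 4. Listing each simplex with vertices in this order, K has dimension 2 with simplices:

  0-simplices (5): [0], [1], [2], [3], [4]
  1-simplices (9): [0,1], [0,2], [0,3], [0,4], [1,2], [1,3], [1,4], [2,3], [2,4]
  2-simplices (6): [0,1,3], [0,1,4], [0,2,3], [0,2,4], [1,2,3], [1,2,4]

Hence C_0 ≅ Z^5, C_1 ≅ Z^9, C_2 ≅ Z^6.

The boundary map ∂_1: C_1 → C_0 maps an edge to its endpoints' difference, ∂[p,q] = q − p. For instance
  ∂[0,1] = [1] − [0].
As a 5×9 matrix over Z this has rank 4, with invariant factors (1,1,1,1).

∂_2: C_2 → C_1 sends each 2-simplex [p,q,r] to [q,r] − [p,r] + [p,q]. For instance
  ∂[0,1,4] = [1,4] − [0,4] + [0,1],
  ∂[1,2,3] = [2,3] − [1,3] + [1,2].
The 9×6 boundary matrix has rank 5 and Smith normal form diag(1,1,1,1,1).

Reading off H_k = ker ∂_k / im ∂_{k+1}:

  H_0: rank C_0 − rank ∂_1 = 5 − 4 = 1, and the invariant factors of ∂_1 are all 1, so H_0 = Z.
  H_1: rank ker ∂_1 − rank ∂_2 = (9 − 4) − 5 = 0, and the invariant factors of ∂_2 are all 1, so H_1 = 0.
  H_2: rank ker ∂_2 − rank ∂_3 = (6 − 5) − 0 = 1, and there is no ∂_3, so H_2 = Z.

(K is a triangulation of the 2-sphere S^2.)

Hence the Betti numbers are b_0 = 1, b_1 = 0, b_2 = 1.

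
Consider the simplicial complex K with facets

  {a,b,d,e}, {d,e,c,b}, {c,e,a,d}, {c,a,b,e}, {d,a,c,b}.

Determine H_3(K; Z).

Fix the vertex order a < b < c < d < e and write every simplex with vertices in increasing order. Then dim K = 3 and the simplices of K are:

  0-simplices (5): a, b, c, d, e
  1-simplices (10): ab, ac, ad, ae, bc, bd, be, cd, ce, de
  2-simplices (10): abc, abd, abe, acd, ace, ade, bcd, bce, bde, cde
  3-simplices (5): abcd, abce, abde, acde, bcde

giving chain groups C_0 ≅ Z^5, C_1 ≅ Z^10, C_2 ≅ Z^10, C_3 ≅ Z^5.

∂_1: C_1 → C_0 maps an edge to its endpoints' difference, ∂[p,q] = q − p. For instance
  ∂bc = c − b.
This gives a 5×10 integer matrix of rank 4; reducing to Smith normal form yields diagonal entries (1,1,1,1).

Boundary ∂_2: C_2 → C_1 acts by ∂[p,q,r] = [q,r] − [p,r] + [p,q]. For instance
  ∂bce = ce − be + bc,
  ∂bcd = cd − bd + bc.
This gives a 10×10 integer matrix of rank 6; reducing to Smith normal form yields diagonal entries (1,1,1,1,1,1).

∂_3: C_3 → C_2 sends each 3-simplex σ to the alternating sum Σ_i (−1)^i (σ with its i-th vertex removed). For instance
  ∂abcd = bcd − acd + abd − abc,
  ∂acde = cde − ade + ace − acd.
The resulting 10×5 matrix has rank 4, and its Smith normal form has invariant factors (1,1,1,1).

Computing H_k = (kernel of ∂_k) / (image of ∂_{k+1}):

  H_3: rank ker ∂_3 − rank ∂_4 = (5 − 4) − 0 = 1, and there is no ∂_4, so H_3 = Z.

H_3 ≅ Z.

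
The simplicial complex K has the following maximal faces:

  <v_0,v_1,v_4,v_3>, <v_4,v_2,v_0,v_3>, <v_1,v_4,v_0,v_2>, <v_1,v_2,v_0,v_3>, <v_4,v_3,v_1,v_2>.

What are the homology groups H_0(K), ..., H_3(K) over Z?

We work with the vertex ordering v_0 < v_1 < v_2 < v_3 < v_4. The simplices of K, each written with vertices in increasing order, are:

  0-simplices (5): [v_0], [v_1], [v_2], [v_3], [v_4]
  1-simplices (10): [v_0,v_1], [v_0,v_2], [v_0,v_3], [v_0,v_4], [v_1,v_2], [v_1,v_3], [v_1,v_4], [v_2,v_3], [v_2,v_4], [v_3,v_4]
  2-simplices (10): [v_0,v_1,v_2], [v_0,v_1,v_3], [v_0,v_1,v_4], [v_0,v_2,v_3], [v_0,v_2,v_4], [v_0,v_3,v_4], [v_1,v_2,v_3], [v_1,v_2,v_4], [v_1,v_3,v_4], [v_2,v_3,v_4]
  3-simplices (5): [v_0,v_1,v_2,v_3], [v_0,v_1,v_2,v_4], [v_0,v_1,v_3,v_4], [v_0,v_2,v_3,v_4], [v_1,v_2,v_3,v_4]

giving chain groups C_0 ≅ Z^5, C_1 ≅ Z^10, C_2 ≅ Z^10, C_3 ≅ Z^5.

The boundary map ∂_1: C_1 → C_0 maps an edge to its endpoints' difference, ∂[p,q] = q − p. For instance
  ∂[v_0,v_1] = [v_1] − [v_0].
The 5×10 boundary matrix has rank 4 and Smith normal form diag(1,1,1,1).

∂_2: C_2 → C_1 acts by ∂[p,q,r] = [q,r] − [p,r] + [p,q]. For instance
  ∂[v_1,v_2,v_4] = [v_2,v_4] − [v_1,v_4] + [v_1,v_2],
  ∂[v_1,v_2,v_3] = [v_2,v_3] − [v_1,v_3] + [v_1,v_2].
The 10×10 boundary matrix has rank 6 and Smith normal form diag(1,1,1,1,1,1).

The boundary map ∂_3: C_3 → C_2 sends each 3-simplex σ to the alternating sum Σ_i (−1)^i (σ with its i-th vertex removed). For instance
  ∂[v_0,v_2,v_3,v_4] = [v_2,v_3,v_4] − [v_0,v_3,v_4] + [v_0,v_2,v_4] − [v_0,v_2,v_3],
  ∂[v_1,v_2,v_3,v_4] = [v_2,v_3,v_4] − [v_1,v_3,v_4] + [v_1,v_2,v_4] − [v_1,v_2,v_3].
This gives a 10×5 integer matrix of rank 4; reducing to Smith normal form yields diagonal entries (1,1,1,1).

From H_k ≅ ker(∂_k) / im(∂_{k+1}) we obtain:

  H_0: rank C_0 − rank ∂_1 = 5 − 4 = 1, and the invariant factors of ∂_1 are all 1, so H_0 ≅ Z.
  H_1: rank ker ∂_1 − rank ∂_2 = (10 − 4) − 6 = 0, and the invariant factors of ∂_2 are all 1, so H_1 ≅ 0.
  H_2: rank ker ∂_2 − rank ∂_3 = (10 − 6) − 4 = 0, and the invariant factors of ∂_3 are all 1, so H_2 ≅ 0.
  H_3: rank ker ∂_3 − rank ∂_4 = (5 − 4) − 0 = 1, and there is no ∂_4, so H_3 ≅ Z.

As a check, the Euler characteristic is 5 − 10 + 10 − 5 = 0, which agrees with 1 − 0 + 0 − 1 = 0.

H_0 ≅ Z,  H_1 = 0,  H_2 = 0,  H_3 ≅ Z.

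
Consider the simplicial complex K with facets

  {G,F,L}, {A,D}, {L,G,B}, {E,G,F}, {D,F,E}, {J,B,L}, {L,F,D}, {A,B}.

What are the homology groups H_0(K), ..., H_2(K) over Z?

H_0 ≅ Z,  H_1 ≅ Z,  H_2 = 0.

We work with the vertex ordering A < B < D < E < F < G < J < L. The simplices of K, each written with vertices in increasing order, are:

  0-simplices (8): A, B, D, E, F, G, J, L
  1-simplices (14): AB, AD, BG, BJ, BL, DE, DF, DL, EF, EG, FG, FL, GL, JL
  2-simplices (6): BGL, BJL, DEF, DFL, EFG, FGL

Hence C_0 ≅ Z^8, C_1 ≅ Z^14, C_2 ≅ Z^6.

Boundary ∂_1: C_1 → C_0 maps an edge to its endpoints' difference, ∂[p,q] = q − p. For instance
  ∂AB = B − A.
This gives a 8×14 integer matrix of rank 7; reducing to Smith normal form yields diagonal entries (1,1,1,1,1,1,1).

∂_2: C_2 → C_1 sends each 2-simplex [p,q,r] to [q,r] − [p,r] + [p,q]. For instance
  ∂DFL = FL − DL + DF,
  ∂FGL = GL − FL + FG.
The 14×6 boundary matrix has rank 6 and Smith normal form diag(1,1,1,1,1,1).

Now H_k = ker ∂_k / im ∂_{k+1}, so:

  H_0: rank C_0 − rank ∂_1 = 8 − 7 = 1, and the invariant factors of ∂_1 are all 1, so H_0 ≅ Z.
  H_1: rank ker ∂_1 − rank ∂_2 = (14 − 7) − 6 = 1, and the invariant factors of ∂_2 are all 1, so H_1 ≅ Z.
  H_2: rank ker ∂_2 − rank ∂_3 = (6 − 6) − 0 = 0, and there is no ∂_3, so H_2 ≅ 0.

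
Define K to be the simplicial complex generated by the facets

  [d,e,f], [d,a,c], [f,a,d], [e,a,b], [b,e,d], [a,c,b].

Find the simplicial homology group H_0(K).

K has 6 vertices, 12 edges, 6 triangles.
rank ∂_0 = 0, rank ∂_1 = 5 ⇒ b_0 = 6 − 0 − 5 = 1; all invariant factors of ∂_1 are 1 so no torsion. So H_0 = Z.

H_0 = Z.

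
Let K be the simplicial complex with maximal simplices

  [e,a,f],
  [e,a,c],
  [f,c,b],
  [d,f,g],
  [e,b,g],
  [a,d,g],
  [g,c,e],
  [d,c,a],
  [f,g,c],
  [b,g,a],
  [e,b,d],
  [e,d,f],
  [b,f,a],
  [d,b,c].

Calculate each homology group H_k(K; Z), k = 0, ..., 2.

H_0 ≅ Z,  H_1 ≅ Z^2,  H_2 ≅ Z.

We work with the vertex ordering a < b < c < d < e < f < g. The simplices of K, each written with vertices in increasing order, are:

  0-simplices (7): a, b, c, d, e, f, g
  1-simplices (21): ab, ac, ad, ae, af, ag, bc, bd, be, bf, bg, cd, ce, cf, cg, de, df, dg, ef, eg, fg
  2-simplices (14): abf, abg, acd, ace, adg, aef, bcd, bcf, bde, beg, ceg, cfg, def, dfg

Hence C_0 ≅ Z^7, C_1 ≅ Z^21, C_2 ≅ Z^14.

Boundary ∂_1: C_1 → C_0 is given by ∂[p,q] = [q] − [p]. For instance
  ∂ab = b − a.
As a 7×21 matrix over Z this has rank 6, with invariant factors (1,1,1,1,1,1).

Boundary ∂_2: C_2 → C_1 sends each 2-simplex [p,q,r] to [q,r] − [p,r] + [p,q]. For instance
  ∂abg = bg − ag + ab,
  ∂adg = dg − ag + ad.
The resulting 21×14 matrix has rank 13, and its Smith normal form has invariant factors (1,1,1,1,1,1,1,1,1,1,1,1,1).

Now H_k = ker ∂_k / im ∂_{k+1}, so:

  H_0: rank C_0 − rank ∂_1 = 7 − 6 = 1, and the invariant factors of ∂_1 are all 1, so H_0 ≅ Z.
  H_1: rank ker ∂_1 − rank ∂_2 = (21 − 6) − 13 = 2, and the invariant factors of ∂_2 are all 1, so H_1 ≅ Z^2.
  H_2: rank ker ∂_2 − rank ∂_3 = (14 − 13) − 0 = 1, and there is no ∂_3, so H_2 ≅ Z.

As a check, the Euler characteristic is 7 − 21 + 14 = 0, which agrees with 1 − 2 + 1 = 0.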